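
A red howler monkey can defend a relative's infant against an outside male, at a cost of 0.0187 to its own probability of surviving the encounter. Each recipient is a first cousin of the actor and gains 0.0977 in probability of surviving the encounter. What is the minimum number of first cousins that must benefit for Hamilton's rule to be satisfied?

2

r to a first cousin = 0.125 (first cousins share one grandparent pair — two paths of length 4: r = 2·(1/2)^4 = 1/8).
Hamilton's rule: n·r·B > C  ⇒  n > C/(r·B) = 0.0187/(0.125·0.0977) = 1.531.
The smallest integer exceeding 1.531 is 2.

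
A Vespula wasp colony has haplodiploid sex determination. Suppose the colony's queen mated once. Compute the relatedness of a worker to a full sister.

Haplodiploid full sisters inherit their father's entire haploid genome identically (contributing 1/2) and on average half of their mother's contribution (1/2 · 1/2 = 1/4); r = 1/2 + 1/4 = 3/4.

0.75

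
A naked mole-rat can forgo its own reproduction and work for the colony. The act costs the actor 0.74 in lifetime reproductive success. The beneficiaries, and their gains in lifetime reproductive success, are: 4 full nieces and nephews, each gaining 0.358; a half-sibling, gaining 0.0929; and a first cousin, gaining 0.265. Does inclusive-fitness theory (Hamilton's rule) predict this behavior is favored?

No

Hamilton's rule: the trait is favored when the sum of r·B over every recipient exceeds the actor's cost C.
r to a full niece or nephew = 1/4 (full aunt/uncle↔niece/nephew: two paths of length 3 through the shared grandparent pair: r = 2·(1/2)^3 = 1/4).
r to a half-sibling = 1/4 (half-sibs share one parent — one path of length 2: r = (1/2)^2 = 1/4).
r to a first cousin = 0.125 (first cousins share one grandparent pair — two paths of length 4: r = 2·(1/2)^4 = 1/8).
Summing one r·B term per recipient: 4·0.25·0.358 + 1·0.25·0.0929 + 1·0.125·0.265 = 0.41435.
0.41435 < 0.74: the indirect benefit is less than the cost.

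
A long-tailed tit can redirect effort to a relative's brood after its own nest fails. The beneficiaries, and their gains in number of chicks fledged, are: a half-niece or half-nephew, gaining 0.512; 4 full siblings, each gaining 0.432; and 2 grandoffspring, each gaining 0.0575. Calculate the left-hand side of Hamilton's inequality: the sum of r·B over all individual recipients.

r to a half-niece or half-nephew = 1/8 (half-aunt/uncle↔niece/nephew: one path of length 3: r = (1/2)^3 = 1/8).
r to a full sibling = 0.5 (full sibs share both parents — two paths of length 2: r = 2·(1/2)^2 = 1/2).
r to a grandoffspring = 1/4 (two parent–offspring links: r = (1/2)^2 = 1/4).
Summing one r·B term per recipient: 1·0.125·0.512 + 4·0.5·0.432 + 2·0.25·0.0575 = 0.95675.

0.95675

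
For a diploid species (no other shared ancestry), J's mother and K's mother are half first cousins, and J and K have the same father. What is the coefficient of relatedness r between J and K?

0.265625

Independent pedigree routes through distinct common ancestors add.
J and K are related in two ways: half second cousins through their mothers (r = 1/64) and half-sibs through their shared father (r = 1/4).
r = 1/64 + 1/4 = 17/64 = 0.265625.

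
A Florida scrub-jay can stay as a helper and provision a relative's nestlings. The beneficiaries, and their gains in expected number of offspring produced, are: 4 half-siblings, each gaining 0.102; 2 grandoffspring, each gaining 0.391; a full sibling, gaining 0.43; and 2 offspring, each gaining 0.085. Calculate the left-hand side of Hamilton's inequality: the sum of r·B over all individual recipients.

0.5975

r to a half-sibling = 1/4 (half-sibs share one parent — one path of length 2: r = (1/2)^2 = 1/4).
r to a grandoffspring = 0.25 (two parent–offspring links: r = (1/2)^2 = 1/4).
r to a full sibling = 1/2 (full sibs share both parents — two paths of length 2: r = 2·(1/2)^2 = 1/2).
r to an offspring = 0.5 (one parent–offspring link: r = (1/2)^1 = 1/2).
Summing one r·B term per recipient: 4·0.25·0.102 + 2·0.25·0.391 + 1·0.5·0.43 + 2·0.5·0.085 = 0.5975.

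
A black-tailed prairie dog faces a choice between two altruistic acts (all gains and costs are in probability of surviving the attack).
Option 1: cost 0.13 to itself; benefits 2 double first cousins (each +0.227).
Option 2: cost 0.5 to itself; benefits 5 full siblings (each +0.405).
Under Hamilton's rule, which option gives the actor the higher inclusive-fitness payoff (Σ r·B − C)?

Option 2

Option 1: r to a double first cousin = 0.25.
Option 1: Σ r·B − C = (2·0.25·0.227) − 0.13 = -0.0165.
Option 2: r to a full sibling = 0.5.
Option 2: Σ r·B − C = (5·0.5·0.405) − 0.5 = 0.5125.
Option 2 has the higher net inclusive-fitness payoff.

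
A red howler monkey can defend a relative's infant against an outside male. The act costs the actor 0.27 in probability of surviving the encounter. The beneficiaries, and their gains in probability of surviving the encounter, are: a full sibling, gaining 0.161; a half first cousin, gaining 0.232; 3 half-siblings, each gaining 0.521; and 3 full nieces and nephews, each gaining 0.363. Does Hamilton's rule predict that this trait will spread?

Yes

Hamilton's rule: the trait is favored when the sum of r·B over every recipient exceeds the actor's cost C.
r to a full sibling = 1/2 (full sibs share both parents — two paths of length 2: r = 2·(1/2)^2 = 1/2).
r to a half first cousin = 1/16 (half first cousins share one grandparent — one path of length 4: r = (1/2)^4 = 1/16).
r to a half-sibling = 1/4 (half-sibs share one parent — one path of length 2: r = (1/2)^2 = 1/4).
r to a full niece or nephew = 0.25 (full aunt/uncle↔niece/nephew: two paths of length 3 through the shared grandparent pair: r = 2·(1/2)^3 = 1/4).
Summing one r·B term per recipient: 1·0.5·0.161 + 1·0.0625·0.232 + 3·0.25·0.521 + 3·0.25·0.363 = 0.758.
0.758 > 0.27: the indirect benefit exceeds the cost.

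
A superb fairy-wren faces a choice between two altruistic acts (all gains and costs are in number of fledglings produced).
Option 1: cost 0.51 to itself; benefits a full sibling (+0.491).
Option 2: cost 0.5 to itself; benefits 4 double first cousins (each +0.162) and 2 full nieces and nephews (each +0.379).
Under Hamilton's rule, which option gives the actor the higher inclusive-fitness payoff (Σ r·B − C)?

Option 2

Option 1: r to a full sibling = 0.5.
Option 1: Σ r·B − C = (1·0.5·0.491) − 0.51 = -0.2645.
Option 2: r to a double first cousin = 0.25.
Option 2: r to a full niece or nephew = 0.25.
Option 2: Σ r·B − C = (4·0.25·0.162 + 2·0.25·0.379) − 0.5 = -0.1485.
Option 2 has the higher net inclusive-fitness payoff.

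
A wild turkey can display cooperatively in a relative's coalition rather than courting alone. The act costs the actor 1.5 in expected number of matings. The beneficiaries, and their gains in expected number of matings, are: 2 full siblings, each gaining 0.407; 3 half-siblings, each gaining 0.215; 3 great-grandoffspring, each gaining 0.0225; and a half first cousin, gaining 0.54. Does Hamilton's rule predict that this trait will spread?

Hamilton's rule: the trait is favored when the sum of r·B over every recipient exceeds the actor's cost C.
r to a full sibling = 1/2 (full sibs share both parents — two paths of length 2: r = 2·(1/2)^2 = 1/2).
r to a half-sibling = 0.25 (half-sibs share one parent — one path of length 2: r = (1/2)^2 = 1/4).
r to a great-grandoffspring = 0.125 (three parent–offspring links: r = (1/2)^3 = 1/8).
r to a half first cousin = 0.0625 (half first cousins share one grandparent — one path of length 4: r = (1/2)^4 = 1/16).
Summing one r·B term per recipient: 2·0.5·0.407 + 3·0.25·0.215 + 3·0.125·0.0225 + 1·0.0625·0.54 = 0.6104375.
0.6104375 < 1.5: the indirect benefit is less than the cost.

No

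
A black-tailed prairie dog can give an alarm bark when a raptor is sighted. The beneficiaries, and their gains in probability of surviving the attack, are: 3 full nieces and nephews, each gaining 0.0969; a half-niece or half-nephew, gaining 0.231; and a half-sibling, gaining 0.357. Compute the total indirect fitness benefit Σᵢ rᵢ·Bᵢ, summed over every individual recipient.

0.1908

r to a full niece or nephew = 1/4 (full aunt/uncle↔niece/nephew: two paths of length 3 through the shared grandparent pair: r = 2·(1/2)^3 = 1/4).
r to a half-niece or half-nephew = 0.125 (half-aunt/uncle↔niece/nephew: one path of length 3: r = (1/2)^3 = 1/8).
r to a half-sibling = 0.25 (half-sibs share one parent — one path of length 2: r = (1/2)^2 = 1/4).
Summing one r·B term per recipient: 3·0.25·0.0969 + 1·0.125·0.231 + 1·0.25·0.357 = 0.1908.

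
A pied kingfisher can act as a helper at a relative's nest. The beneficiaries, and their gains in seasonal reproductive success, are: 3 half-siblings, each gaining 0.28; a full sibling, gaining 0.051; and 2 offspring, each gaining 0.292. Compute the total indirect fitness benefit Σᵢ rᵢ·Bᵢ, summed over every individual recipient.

r to a half-sibling = 1/4 (half-sibs share one parent — one path of length 2: r = (1/2)^2 = 1/4).
r to a full sibling = 0.5 (full sibs share both parents — two paths of length 2: r = 2·(1/2)^2 = 1/2).
r to an offspring = 1/2 (one parent–offspring link: r = (1/2)^1 = 1/2).
Summing one r·B term per recipient: 3·0.25·0.28 + 1·0.5·0.051 + 2·0.5·0.292 = 0.5275.

0.5275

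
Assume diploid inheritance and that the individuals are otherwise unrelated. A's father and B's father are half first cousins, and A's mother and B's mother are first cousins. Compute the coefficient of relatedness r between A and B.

Wright's path rule: contributions from independent ancestry routes add.
A and B are related in two ways: half second cousins through their fathers (r = 1/64) and second cousins through their mothers (r = 1/32).
r = 1/64 + 1/32 = 3/64 = 0.046875.

0.046875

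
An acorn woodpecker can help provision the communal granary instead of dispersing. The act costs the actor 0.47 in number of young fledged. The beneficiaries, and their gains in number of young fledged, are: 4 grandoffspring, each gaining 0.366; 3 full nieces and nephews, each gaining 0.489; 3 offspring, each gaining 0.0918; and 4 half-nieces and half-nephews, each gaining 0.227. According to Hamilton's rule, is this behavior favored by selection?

Hamilton's rule: the trait is favored when the sum of r·B over every recipient exceeds the actor's cost C.
r to a grandoffspring = 0.25 (two parent–offspring links: r = (1/2)^2 = 1/4).
r to a full niece or nephew = 1/4 (full aunt/uncle↔niece/nephew: two paths of length 3 through the shared grandparent pair: r = 2·(1/2)^3 = 1/4).
r to an offspring = 0.5 (one parent–offspring link: r = (1/2)^1 = 1/2).
r to a half-niece or half-nephew = 1/8 (half-aunt/uncle↔niece/nephew: one path of length 3: r = (1/2)^3 = 1/8).
Summing one r·B term per recipient: 4·0.25·0.366 + 3·0.25·0.489 + 3·0.5·0.0918 + 4·0.125·0.227 = 0.98395.
0.98395 > 0.47: the indirect benefit exceeds the cost.

Yes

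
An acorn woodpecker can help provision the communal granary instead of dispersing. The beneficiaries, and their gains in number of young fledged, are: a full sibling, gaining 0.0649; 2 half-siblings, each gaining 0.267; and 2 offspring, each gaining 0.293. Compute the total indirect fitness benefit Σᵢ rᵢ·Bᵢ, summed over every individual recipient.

r to a full sibling = 0.5 (full sibs share both parents — two paths of length 2: r = 2·(1/2)^2 = 1/2).
r to a half-sibling = 1/4 (half-sibs share one parent — one path of length 2: r = (1/2)^2 = 1/4).
r to an offspring = 0.5 (one parent–offspring link: r = (1/2)^1 = 1/2).
Summing one r·B term per recipient: 1·0.5·0.0649 + 2·0.25·0.267 + 2·0.5·0.293 = 0.45895.

0.45895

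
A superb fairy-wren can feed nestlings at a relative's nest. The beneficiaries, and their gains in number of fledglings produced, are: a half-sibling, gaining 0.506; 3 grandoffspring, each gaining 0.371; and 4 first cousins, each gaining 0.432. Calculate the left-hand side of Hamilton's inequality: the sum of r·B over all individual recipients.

r to a half-sibling = 0.25 (half-sibs share one parent — one path of length 2: r = (1/2)^2 = 1/4).
r to a grandoffspring = 0.25 (two parent–offspring links: r = (1/2)^2 = 1/4).
r to a first cousin = 1/8 (first cousins share one grandparent pair — two paths of length 4: r = 2·(1/2)^4 = 1/8).
Summing one r·B term per recipient: 1·0.25·0.506 + 3·0.25·0.371 + 4·0.125·0.432 = 0.62075.

0.62075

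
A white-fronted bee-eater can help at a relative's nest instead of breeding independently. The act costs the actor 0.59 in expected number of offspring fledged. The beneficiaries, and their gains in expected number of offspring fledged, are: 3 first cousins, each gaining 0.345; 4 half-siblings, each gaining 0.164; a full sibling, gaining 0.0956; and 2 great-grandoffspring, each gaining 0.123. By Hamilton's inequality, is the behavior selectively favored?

Hamilton's rule: the trait is favored when the sum of r·B over every recipient exceeds the actor's cost C.
r to a first cousin = 0.125 (first cousins share one grandparent pair — two paths of length 4: r = 2·(1/2)^4 = 1/8).
r to a half-sibling = 0.25 (half-sibs share one parent — one path of length 2: r = (1/2)^2 = 1/4).
r to a full sibling = 0.5 (full sibs share both parents — two paths of length 2: r = 2·(1/2)^2 = 1/2).
r to a great-grandoffspring = 1/8 (three parent–offspring links: r = (1/2)^3 = 1/8).
Summing one r·B term per recipient: 3·0.125·0.345 + 4·0.25·0.164 + 1·0.5·0.0956 + 2·0.125·0.123 = 0.371925.
0.371925 < 0.59: the indirect benefit is less than the cost.

No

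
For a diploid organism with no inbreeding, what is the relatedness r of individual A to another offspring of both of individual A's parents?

0.5

Each parent–offspring link contributes a factor of 1/2, and independent paths through distinct common ancestors add.
Full sibs share both parents — two paths of length 2: r = 2·(1/2)^2 = 1/2.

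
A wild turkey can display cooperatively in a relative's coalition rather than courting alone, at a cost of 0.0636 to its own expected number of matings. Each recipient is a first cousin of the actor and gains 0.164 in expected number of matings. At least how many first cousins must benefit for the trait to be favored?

r to a first cousin = 1/8 (first cousins share one grandparent pair — two paths of length 4: r = 2·(1/2)^4 = 1/8).
Hamilton's rule: n·r·B > C  ⇒  n > C/(r·B) = 0.0636/(0.125·0.164) = 3.102.
The smallest integer exceeding 3.102 is 4.

4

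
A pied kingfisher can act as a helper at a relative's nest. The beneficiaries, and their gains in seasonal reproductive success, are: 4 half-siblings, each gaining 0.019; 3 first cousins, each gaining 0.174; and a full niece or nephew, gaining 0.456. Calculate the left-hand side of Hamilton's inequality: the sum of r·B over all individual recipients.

0.19825

r to a half-sibling = 1/4 (half-sibs share one parent — one path of length 2: r = (1/2)^2 = 1/4).
r to a first cousin = 0.125 (first cousins share one grandparent pair — two paths of length 4: r = 2·(1/2)^4 = 1/8).
r to a full niece or nephew = 0.25 (full aunt/uncle↔niece/nephew: two paths of length 3 through the shared grandparent pair: r = 2·(1/2)^3 = 1/4).
Summing one r·B term per recipient: 4·0.25·0.019 + 3·0.125·0.174 + 1·0.25·0.456 = 0.19825.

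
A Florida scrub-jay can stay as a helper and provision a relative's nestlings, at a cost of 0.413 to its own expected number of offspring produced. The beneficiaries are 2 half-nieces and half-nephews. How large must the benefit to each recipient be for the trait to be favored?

r to a half-niece or half-nephew = 0.125 (half-aunt/uncle↔niece/nephew: one path of length 3: r = (1/2)^3 = 1/8).
Hamilton's rule with n recipients of equal r: n·r·B > C, so B > C/(n·r) = 0.413/(2·0.125) = 1.652.

1.652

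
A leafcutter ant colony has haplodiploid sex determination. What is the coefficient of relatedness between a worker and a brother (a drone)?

Her haploid brother carries none of their father's genes and a random half of their mother's genome; that half matches the maternal half of her own genome with probability 1/2: r = 1/2 · 1/2 = 1/4.

0.25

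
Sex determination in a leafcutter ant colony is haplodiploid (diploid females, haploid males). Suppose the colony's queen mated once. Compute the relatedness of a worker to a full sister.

Haplodiploid full sisters inherit their father's entire haploid genome identically (contributing 1/2) and on average half of their mother's contribution (1/2 · 1/2 = 1/4); r = 1/2 + 1/4 = 3/4.

0.75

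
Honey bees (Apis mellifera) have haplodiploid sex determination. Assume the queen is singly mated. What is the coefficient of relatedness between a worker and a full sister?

0.75

Haplodiploid full sisters inherit their father's entire haploid genome identically (contributing 1/2) and on average half of their mother's contribution (1/2 · 1/2 = 1/4); r = 1/2 + 1/4 = 3/4.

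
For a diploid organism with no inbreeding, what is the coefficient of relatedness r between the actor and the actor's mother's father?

Each parent–offspring link contributes a factor of 1/2, and independent paths through distinct common ancestors add.
Two parent–offspring links: r = (1/2)^2 = 1/4.

0.25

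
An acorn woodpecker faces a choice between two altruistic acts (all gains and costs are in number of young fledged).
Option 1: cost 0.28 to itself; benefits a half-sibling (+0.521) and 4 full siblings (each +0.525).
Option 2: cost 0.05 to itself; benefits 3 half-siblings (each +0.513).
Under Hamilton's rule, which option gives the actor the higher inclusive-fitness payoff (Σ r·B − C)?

Option 1

Option 1: r to a half-sibling = 0.25.
Option 1: r to a full sibling = 0.5.
Option 1: Σ r·B − C = (1·0.25·0.521 + 4·0.5·0.525) − 0.28 = 0.90025.
Option 2: r to a half-sibling = 0.25.
Option 2: Σ r·B − C = (3·0.25·0.513) − 0.05 = 0.33475.
Option 1 has the higher net inclusive-fitness payoff.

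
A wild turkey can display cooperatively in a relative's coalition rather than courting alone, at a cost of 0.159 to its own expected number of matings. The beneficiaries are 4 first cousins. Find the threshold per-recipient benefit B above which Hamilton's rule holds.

r to a first cousin = 1/8 (first cousins share one grandparent pair — two paths of length 4: r = 2·(1/2)^4 = 1/8).
Hamilton's rule with n recipients of equal r: n·r·B > C, so B > C/(n·r) = 0.159/(4·0.125) = 0.318.

0.318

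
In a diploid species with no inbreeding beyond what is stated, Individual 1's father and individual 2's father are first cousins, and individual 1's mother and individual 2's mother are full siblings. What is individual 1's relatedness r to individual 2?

0.15625

With two independent routes of shared ancestry, r is the sum of the two contributions.
Individual 1 and individual 2 are related in two ways: second cousins through their fathers (r = 1/32) and first cousins through their mothers (r = 1/8).
r = 1/32 + 1/8 = 5/32 = 0.15625.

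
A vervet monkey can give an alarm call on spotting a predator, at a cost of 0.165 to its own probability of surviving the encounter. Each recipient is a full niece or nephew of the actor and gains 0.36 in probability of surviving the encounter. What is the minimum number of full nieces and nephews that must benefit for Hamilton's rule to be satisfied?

2

r to a full niece or nephew = 0.25 (full aunt/uncle↔niece/nephew: two paths of length 3 through the shared grandparent pair: r = 2·(1/2)^3 = 1/4).
Hamilton's rule: n·r·B > C  ⇒  n > C/(r·B) = 0.165/(0.25·0.36) = 1.833.
The smallest integer exceeding 1.833 is 2.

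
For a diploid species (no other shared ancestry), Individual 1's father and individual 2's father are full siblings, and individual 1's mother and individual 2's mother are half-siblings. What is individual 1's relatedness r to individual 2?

0.1875

Independent pedigree routes through distinct common ancestors add.
Individual 1 and individual 2 are related in two ways: first cousins through their fathers (r = 1/8) and half first cousins through their mothers (r = 1/16).
r = 1/8 + 1/16 = 0.1875.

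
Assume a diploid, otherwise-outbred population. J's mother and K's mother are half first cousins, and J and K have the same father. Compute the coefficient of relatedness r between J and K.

0.265625

Independent pedigree routes through distinct common ancestors add.
J and K are related in two ways: half second cousins through their mothers (r = 1/64) and half-sibs through their shared father (r = 1/4).
r = 1/64 + 1/4 = 0.265625.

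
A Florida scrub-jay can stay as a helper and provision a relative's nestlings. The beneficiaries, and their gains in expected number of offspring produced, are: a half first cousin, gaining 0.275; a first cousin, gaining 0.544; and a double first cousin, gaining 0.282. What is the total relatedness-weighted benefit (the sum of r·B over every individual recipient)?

0.1556875

r to a half first cousin = 0.0625 (half first cousins share one grandparent — one path of length 4: r = (1/2)^4 = 1/16).
r to a first cousin = 1/8 (first cousins share one grandparent pair — two paths of length 4: r = 2·(1/2)^4 = 1/8).
r to a double first cousin = 0.25 (double first cousins share both grandparent pairs — four paths of length 4: r = 4·(1/2)^4 = 1/4).
Summing one r·B term per recipient: 1·0.0625·0.275 + 1·0.125·0.544 + 1·0.25·0.282 = 0.1556875.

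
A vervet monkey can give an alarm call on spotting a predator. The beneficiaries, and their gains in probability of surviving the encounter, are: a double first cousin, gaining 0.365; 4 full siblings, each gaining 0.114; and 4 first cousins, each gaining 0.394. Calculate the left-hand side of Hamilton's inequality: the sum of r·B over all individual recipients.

r to a double first cousin = 1/4 (double first cousins share both grandparent pairs — four paths of length 4: r = 4·(1/2)^4 = 1/4).
r to a full sibling = 0.5 (full sibs share both parents — two paths of length 2: r = 2·(1/2)^2 = 1/2).
r to a first cousin = 0.125 (first cousins share one grandparent pair — two paths of length 4: r = 2·(1/2)^4 = 1/8).
Summing one r·B term per recipient: 1·0.25·0.365 + 4·0.5·0.114 + 4·0.125·0.394 = 0.51625.

0.51625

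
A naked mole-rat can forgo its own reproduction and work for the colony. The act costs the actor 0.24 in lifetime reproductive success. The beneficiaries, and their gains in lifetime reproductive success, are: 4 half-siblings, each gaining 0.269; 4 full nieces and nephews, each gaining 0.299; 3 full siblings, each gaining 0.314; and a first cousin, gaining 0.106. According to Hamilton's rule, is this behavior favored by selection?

Yes

Hamilton's rule: the trait is favored when the sum of r·B over every recipient exceeds the actor's cost C.
r to a half-sibling = 0.25 (half-sibs share one parent — one path of length 2: r = (1/2)^2 = 1/4).
r to a full niece or nephew = 0.25 (full aunt/uncle↔niece/nephew: two paths of length 3 through the shared grandparent pair: r = 2·(1/2)^3 = 1/4).
r to a full sibling = 1/2 (full sibs share both parents — two paths of length 2: r = 2·(1/2)^2 = 1/2).
r to a first cousin = 0.125 (first cousins share one grandparent pair — two paths of length 4: r = 2·(1/2)^4 = 1/8).
Summing one r·B term per recipient: 4·0.25·0.269 + 4·0.25·0.299 + 3·0.5·0.314 + 1·0.125·0.106 = 1.05225.
1.05225 > 0.24: the indirect benefit exceeds the cost.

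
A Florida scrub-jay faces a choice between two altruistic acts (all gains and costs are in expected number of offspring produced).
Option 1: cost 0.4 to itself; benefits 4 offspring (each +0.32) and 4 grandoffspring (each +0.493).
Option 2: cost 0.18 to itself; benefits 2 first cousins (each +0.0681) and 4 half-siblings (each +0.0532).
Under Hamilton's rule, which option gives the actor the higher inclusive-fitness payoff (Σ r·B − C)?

Option 1

Option 1: r to an offspring = 0.5.
Option 1: r to a grandoffspring = 0.25.
Option 1: Σ r·B − C = (4·0.5·0.32 + 4·0.25·0.493) − 0.4 = 0.733.
Option 2: r to a first cousin = 0.125.
Option 2: r to a half-sibling = 0.25.
Option 2: Σ r·B − C = (2·0.125·0.0681 + 4·0.25·0.0532) − 0.18 = -0.109775.
Option 1 has the higher net inclusive-fitness payoff.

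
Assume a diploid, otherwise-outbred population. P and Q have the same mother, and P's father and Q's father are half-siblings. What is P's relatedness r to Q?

0.3125

With two independent routes of shared ancestry, r is the sum of the two contributions.
P and Q are related in two ways: half-sibs through their shared mother (r = 1/4) and half first cousins through their fathers (r = 1/16).
r = 1/4 + 1/16 = 5/16 = 0.3125.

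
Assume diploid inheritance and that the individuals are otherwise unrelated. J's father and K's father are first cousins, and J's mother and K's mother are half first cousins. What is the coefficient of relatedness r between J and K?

Wright's path rule: contributions from independent ancestry routes add.
J and K are related in two ways: second cousins through their fathers (r = 1/32) and half second cousins through their mothers (r = 1/64).
r = 1/32 + 1/64 = 3/64 = 0.046875.

0.046875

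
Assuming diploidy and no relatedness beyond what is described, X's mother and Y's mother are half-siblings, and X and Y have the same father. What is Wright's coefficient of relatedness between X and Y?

Independent pedigree routes through distinct common ancestors add.
X and Y are related in two ways: half first cousins through their mothers (r = 1/16) and half-sibs through their shared father (r = 1/4).
r = 1/16 + 1/4 = 0.3125.

0.3125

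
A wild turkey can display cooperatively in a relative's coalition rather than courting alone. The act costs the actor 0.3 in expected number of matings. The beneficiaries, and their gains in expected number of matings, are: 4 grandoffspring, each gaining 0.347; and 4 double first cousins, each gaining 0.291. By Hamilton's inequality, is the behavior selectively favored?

Yes

Hamilton's rule: the trait is favored when the sum of r·B over every recipient exceeds the actor's cost C.
r to a grandoffspring = 0.25 (two parent–offspring links: r = (1/2)^2 = 1/4).
r to a double first cousin = 0.25 (double first cousins share both grandparent pairs — four paths of length 4: r = 4·(1/2)^4 = 1/4).
Summing one r·B term per recipient: 4·0.25·0.347 + 4·0.25·0.291 = 0.638.
0.638 > 0.3: the indirect benefit exceeds the cost.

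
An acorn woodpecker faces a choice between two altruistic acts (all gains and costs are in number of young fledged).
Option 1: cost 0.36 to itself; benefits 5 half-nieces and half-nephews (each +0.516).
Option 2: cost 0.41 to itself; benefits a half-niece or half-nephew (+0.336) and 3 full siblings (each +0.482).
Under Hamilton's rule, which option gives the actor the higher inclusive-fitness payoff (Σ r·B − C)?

Option 1: r to a half-niece or half-nephew = 0.125.
Option 1: Σ r·B − C = (5·0.125·0.516) − 0.36 = -0.0375.
Option 2: r to a half-niece or half-nephew = 0.125.
Option 2: r to a full sibling = 0.5.
Option 2: Σ r·B − C = (1·0.125·0.336 + 3·0.5·0.482) − 0.41 = 0.355.
Option 2 has the higher net inclusive-fitness payoff.

Option 2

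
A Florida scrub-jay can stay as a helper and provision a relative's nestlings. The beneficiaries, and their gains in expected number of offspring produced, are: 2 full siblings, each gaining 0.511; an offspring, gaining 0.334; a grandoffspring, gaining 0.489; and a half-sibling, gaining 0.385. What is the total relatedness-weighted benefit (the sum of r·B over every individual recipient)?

r to a full sibling = 0.5 (full sibs share both parents — two paths of length 2: r = 2·(1/2)^2 = 1/2).
r to an offspring = 0.5 (one parent–offspring link: r = (1/2)^1 = 1/2).
r to a grandoffspring = 0.25 (two parent–offspring links: r = (1/2)^2 = 1/4).
r to a half-sibling = 0.25 (half-sibs share one parent — one path of length 2: r = (1/2)^2 = 1/4).
Summing one r·B term per recipient: 2·0.5·0.511 + 1·0.5·0.334 + 1·0.25·0.489 + 1·0.25·0.385 = 0.8965.

0.8965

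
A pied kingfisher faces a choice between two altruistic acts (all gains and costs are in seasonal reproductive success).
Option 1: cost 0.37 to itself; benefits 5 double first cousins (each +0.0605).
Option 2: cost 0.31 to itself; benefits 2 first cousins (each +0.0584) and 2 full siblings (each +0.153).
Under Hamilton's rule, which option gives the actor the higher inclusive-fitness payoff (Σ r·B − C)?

Option 1: r to a double first cousin = 0.25.
Option 1: Σ r·B − C = (5·0.25·0.0605) − 0.37 = -0.294375.
Option 2: r to a first cousin = 0.125.
Option 2: r to a full sibling = 0.5.
Option 2: Σ r·B − C = (2·0.125·0.0584 + 2·0.5·0.153) − 0.31 = -0.1424.
Option 2 has the higher net inclusive-fitness payoff.

Option 2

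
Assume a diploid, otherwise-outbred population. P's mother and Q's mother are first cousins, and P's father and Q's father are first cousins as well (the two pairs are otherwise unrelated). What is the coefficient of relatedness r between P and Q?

0.0625

With two independent routes of shared ancestry, r is the sum of the two contributions.
P and Q are related in two ways: second cousins through their mothers (r = 1/32) and second cousins through their fathers (r = 1/32).
r = 1/32 + 1/32 = 1/16 = 0.0625.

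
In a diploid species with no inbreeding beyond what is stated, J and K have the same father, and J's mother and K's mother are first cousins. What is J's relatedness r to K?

Relatedness sums over independent paths through distinct common ancestors.
J and K are related in two ways: half-sibs through their shared father (r = 1/4) and second cousins through their mothers (r = 1/32).
r = 1/4 + 1/32 = 0.28125.

0.28125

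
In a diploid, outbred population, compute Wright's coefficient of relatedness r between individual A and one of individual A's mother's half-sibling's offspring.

0.0625

Each parent–offspring link contributes a factor of 1/2, and independent paths through distinct common ancestors add.
Half first cousins share one grandparent — one path of length 4: r = (1/2)^4 = 1/16.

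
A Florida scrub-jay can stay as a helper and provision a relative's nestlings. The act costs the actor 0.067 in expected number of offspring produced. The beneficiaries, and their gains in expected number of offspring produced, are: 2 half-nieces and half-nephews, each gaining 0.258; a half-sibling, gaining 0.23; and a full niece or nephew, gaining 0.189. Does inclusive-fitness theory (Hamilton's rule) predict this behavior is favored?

Hamilton's rule: the trait is favored when the sum of r·B over every recipient exceeds the actor's cost C.
r to a half-niece or half-nephew = 1/8 (half-aunt/uncle↔niece/nephew: one path of length 3: r = (1/2)^3 = 1/8).
r to a half-sibling = 1/4 (half-sibs share one parent — one path of length 2: r = (1/2)^2 = 1/4).
r to a full niece or nephew = 1/4 (full aunt/uncle↔niece/nephew: two paths of length 3 through the shared grandparent pair: r = 2·(1/2)^3 = 1/4).
Summing one r·B term per recipient: 2·0.125·0.258 + 1·0.25·0.23 + 1·0.25·0.189 = 0.16925.
0.16925 > 0.067: the indirect benefit exceeds the cost.

Yes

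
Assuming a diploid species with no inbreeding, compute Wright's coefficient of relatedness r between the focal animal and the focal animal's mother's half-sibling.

Each parent–offspring link contributes a factor of 1/2, and independent paths through distinct common ancestors add.
Half-aunt/uncle↔niece/nephew: one path of length 3: r = (1/2)^3 = 1/8.

0.125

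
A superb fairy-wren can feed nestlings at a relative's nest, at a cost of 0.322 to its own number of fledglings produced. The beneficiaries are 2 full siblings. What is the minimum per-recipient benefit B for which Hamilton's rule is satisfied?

r to a full sibling = 1/2 (full sibs share both parents — two paths of length 2: r = 2·(1/2)^2 = 1/2).
Hamilton's rule with n recipients of equal r: n·r·B > C, so B > C/(n·r) = 0.322/(2·0.5) = 0.322.

0.322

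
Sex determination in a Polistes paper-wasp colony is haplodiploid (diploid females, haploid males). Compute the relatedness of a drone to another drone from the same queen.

Haploid brothers each carry a random half of the queen's diploid genome, so on average they share half: r = 1/2.

0.5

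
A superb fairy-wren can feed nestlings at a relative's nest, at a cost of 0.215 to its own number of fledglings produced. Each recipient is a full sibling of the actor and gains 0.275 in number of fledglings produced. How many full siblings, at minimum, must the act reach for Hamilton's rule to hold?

r to a full sibling = 1/2 (full sibs share both parents — two paths of length 2: r = 2·(1/2)^2 = 1/2).
Hamilton's rule: n·r·B > C  ⇒  n > C/(r·B) = 0.215/(0.5·0.275) = 1.564.
The smallest integer exceeding 1.564 is 2.

2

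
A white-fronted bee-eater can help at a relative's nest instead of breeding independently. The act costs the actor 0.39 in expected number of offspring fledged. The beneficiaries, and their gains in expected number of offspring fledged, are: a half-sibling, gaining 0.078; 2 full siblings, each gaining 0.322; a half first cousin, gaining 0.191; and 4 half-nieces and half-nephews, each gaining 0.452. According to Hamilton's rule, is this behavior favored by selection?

Yes

Hamilton's rule: the trait is favored when the sum of r·B over every recipient exceeds the actor's cost C.
r to a half-sibling = 1/4 (half-sibs share one parent — one path of length 2: r = (1/2)^2 = 1/4).
r to a full sibling = 0.5 (full sibs share both parents — two paths of length 2: r = 2·(1/2)^2 = 1/2).
r to a half first cousin = 1/16 (half first cousins share one grandparent — one path of length 4: r = (1/2)^4 = 1/16).
r to a half-niece or half-nephew = 0.125 (half-aunt/uncle↔niece/nephew: one path of length 3: r = (1/2)^3 = 1/8).
Summing one r·B term per recipient: 1·0.25·0.078 + 2·0.5·0.322 + 1·0.0625·0.191 + 4·0.125·0.452 = 0.5794375.
0.5794375 > 0.39: the indirect benefit exceeds the cost.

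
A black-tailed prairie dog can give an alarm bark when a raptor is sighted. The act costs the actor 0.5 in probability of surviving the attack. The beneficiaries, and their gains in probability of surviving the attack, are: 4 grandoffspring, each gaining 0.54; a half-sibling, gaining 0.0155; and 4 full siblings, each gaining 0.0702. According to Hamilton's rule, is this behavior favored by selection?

Hamilton's rule: the trait is favored when the sum of r·B over every recipient exceeds the actor's cost C.
r to a grandoffspring = 1/4 (two parent–offspring links: r = (1/2)^2 = 1/4).
r to a half-sibling = 0.25 (half-sibs share one parent — one path of length 2: r = (1/2)^2 = 1/4).
r to a full sibling = 1/2 (full sibs share both parents — two paths of length 2: r = 2·(1/2)^2 = 1/2).
Summing one r·B term per recipient: 4·0.25·0.54 + 1·0.25·0.0155 + 4·0.5·0.0702 = 0.684275.
0.684275 > 0.5: the indirect benefit exceeds the cost.

Yes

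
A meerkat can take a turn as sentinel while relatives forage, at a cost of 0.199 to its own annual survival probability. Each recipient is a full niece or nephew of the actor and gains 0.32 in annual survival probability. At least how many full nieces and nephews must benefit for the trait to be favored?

3

r to a full niece or nephew = 0.25 (full aunt/uncle↔niece/nephew: two paths of length 3 through the shared grandparent pair: r = 2·(1/2)^3 = 1/4).
Hamilton's rule: n·r·B > C  ⇒  n > C/(r·B) = 0.199/(0.25·0.32) = 2.488.
The smallest integer exceeding 2.488 is 3.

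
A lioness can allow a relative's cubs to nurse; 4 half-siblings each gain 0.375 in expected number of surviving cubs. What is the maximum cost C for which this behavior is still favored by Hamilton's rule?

r to a half-sibling = 1/4 (half-sibs share one parent — one path of length 2: r = (1/2)^2 = 1/4).
Hamilton's rule: n·r·B > C, so the trait is favored while C < n·r·B = 4·0.25·0.375 = 0.375.

0.375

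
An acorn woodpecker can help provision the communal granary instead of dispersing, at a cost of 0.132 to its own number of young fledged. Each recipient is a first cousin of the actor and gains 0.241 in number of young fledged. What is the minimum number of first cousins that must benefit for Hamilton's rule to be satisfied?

r to a first cousin = 0.125 (first cousins share one grandparent pair — two paths of length 4: r = 2·(1/2)^4 = 1/8).
Hamilton's rule: n·r·B > C  ⇒  n > C/(r·B) = 0.132/(0.125·0.241) = 4.382.
The smallest integer exceeding 4.382 is 5.

5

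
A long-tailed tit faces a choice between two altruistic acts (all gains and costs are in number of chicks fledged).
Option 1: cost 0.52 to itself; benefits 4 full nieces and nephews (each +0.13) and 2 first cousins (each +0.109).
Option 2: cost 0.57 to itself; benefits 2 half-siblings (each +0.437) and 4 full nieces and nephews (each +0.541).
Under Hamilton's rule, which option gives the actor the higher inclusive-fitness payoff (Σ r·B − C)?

Option 2

Option 1: r to a full niece or nephew = 0.25.
Option 1: r to a first cousin = 0.125.
Option 1: Σ r·B − C = (4·0.25·0.13 + 2·0.125·0.109) − 0.52 = -0.36275.
Option 2: r to a half-sibling = 0.25.
Option 2: r to a full niece or nephew = 0.25.
Option 2: Σ r·B − C = (2·0.25·0.437 + 4·0.25·0.541) − 0.57 = 0.1895.
Option 2 has the higher net inclusive-fitness payoff.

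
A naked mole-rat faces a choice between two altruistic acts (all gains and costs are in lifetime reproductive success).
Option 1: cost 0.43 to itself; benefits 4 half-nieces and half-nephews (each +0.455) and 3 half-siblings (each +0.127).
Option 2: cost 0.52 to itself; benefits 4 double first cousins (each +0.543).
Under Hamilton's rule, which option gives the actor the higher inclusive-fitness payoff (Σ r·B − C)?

Option 1: r to a half-niece or half-nephew = 0.125.
Option 1: r to a half-sibling = 0.25.
Option 1: Σ r·B − C = (4·0.125·0.455 + 3·0.25·0.127) − 0.43 = -0.10725.
Option 2: r to a double first cousin = 0.25.
Option 2: Σ r·B − C = (4·0.25·0.543) − 0.52 = 0.023.
Option 2 has the higher net inclusive-fitness payoff.

Option 2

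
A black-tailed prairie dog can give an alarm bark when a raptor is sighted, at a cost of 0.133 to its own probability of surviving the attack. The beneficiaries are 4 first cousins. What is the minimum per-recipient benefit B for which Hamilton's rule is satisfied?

0.266

r to a first cousin = 1/8 (first cousins share one grandparent pair — two paths of length 4: r = 2·(1/2)^4 = 1/8).
Hamilton's rule with n recipients of equal r: n·r·B > C, so B > C/(n·r) = 0.133/(4·0.125) = 0.266.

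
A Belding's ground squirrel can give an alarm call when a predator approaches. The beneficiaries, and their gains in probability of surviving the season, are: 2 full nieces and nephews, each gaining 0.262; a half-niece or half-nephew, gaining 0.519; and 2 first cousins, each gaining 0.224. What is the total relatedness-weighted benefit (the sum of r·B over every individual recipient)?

r to a full niece or nephew = 0.25 (full aunt/uncle↔niece/nephew: two paths of length 3 through the shared grandparent pair: r = 2·(1/2)^3 = 1/4).
r to a half-niece or half-nephew = 0.125 (half-aunt/uncle↔niece/nephew: one path of length 3: r = (1/2)^3 = 1/8).
r to a first cousin = 1/8 (first cousins share one grandparent pair — two paths of length 4: r = 2·(1/2)^4 = 1/8).
Summing one r·B term per recipient: 2·0.25·0.262 + 1·0.125·0.519 + 2·0.125·0.224 = 0.251875.

0.251875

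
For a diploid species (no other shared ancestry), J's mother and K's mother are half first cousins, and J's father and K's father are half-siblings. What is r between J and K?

Independent pedigree routes through distinct common ancestors add.
J and K are related in two ways: half second cousins through their mothers (r = 1/64) and half first cousins through their fathers (r = 1/16).
r = 1/64 + 1/16 = 5/64 = 0.078125.

0.078125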